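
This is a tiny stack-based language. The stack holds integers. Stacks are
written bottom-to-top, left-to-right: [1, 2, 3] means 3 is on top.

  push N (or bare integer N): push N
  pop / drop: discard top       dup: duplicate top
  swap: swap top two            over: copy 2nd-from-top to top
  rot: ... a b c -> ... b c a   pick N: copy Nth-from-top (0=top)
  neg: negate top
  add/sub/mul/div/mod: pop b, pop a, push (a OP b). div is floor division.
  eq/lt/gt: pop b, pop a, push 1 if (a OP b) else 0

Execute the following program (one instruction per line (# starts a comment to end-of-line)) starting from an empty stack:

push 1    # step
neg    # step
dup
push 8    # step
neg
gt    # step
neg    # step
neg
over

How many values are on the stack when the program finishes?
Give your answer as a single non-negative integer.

Answer: 3

Derivation:
After 'push 1': stack = [1] (depth 1)
After 'neg': stack = [-1] (depth 1)
After 'dup': stack = [-1, -1] (depth 2)
After 'push 8': stack = [-1, -1, 8] (depth 3)
After 'neg': stack = [-1, -1, -8] (depth 3)
After 'gt': stack = [-1, 1] (depth 2)
After 'neg': stack = [-1, -1] (depth 2)
After 'neg': stack = [-1, 1] (depth 2)
After 'over': stack = [-1, 1, -1] (depth 3)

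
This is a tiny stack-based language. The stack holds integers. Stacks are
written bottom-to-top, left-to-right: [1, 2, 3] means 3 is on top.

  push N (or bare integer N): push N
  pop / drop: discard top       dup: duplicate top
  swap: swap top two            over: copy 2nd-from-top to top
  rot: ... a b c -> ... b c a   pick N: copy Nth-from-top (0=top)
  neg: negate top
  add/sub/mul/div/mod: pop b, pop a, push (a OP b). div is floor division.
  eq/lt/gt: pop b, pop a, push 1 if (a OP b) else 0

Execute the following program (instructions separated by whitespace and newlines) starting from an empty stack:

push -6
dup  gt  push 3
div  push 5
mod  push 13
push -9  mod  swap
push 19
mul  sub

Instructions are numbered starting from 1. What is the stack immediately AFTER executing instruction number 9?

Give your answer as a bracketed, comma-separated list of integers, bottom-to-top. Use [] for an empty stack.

Step 1 ('push -6'): [-6]
Step 2 ('dup'): [-6, -6]
Step 3 ('gt'): [0]
Step 4 ('push 3'): [0, 3]
Step 5 ('div'): [0]
Step 6 ('push 5'): [0, 5]
Step 7 ('mod'): [0]
Step 8 ('push 13'): [0, 13]
Step 9 ('push -9'): [0, 13, -9]

Answer: [0, 13, -9]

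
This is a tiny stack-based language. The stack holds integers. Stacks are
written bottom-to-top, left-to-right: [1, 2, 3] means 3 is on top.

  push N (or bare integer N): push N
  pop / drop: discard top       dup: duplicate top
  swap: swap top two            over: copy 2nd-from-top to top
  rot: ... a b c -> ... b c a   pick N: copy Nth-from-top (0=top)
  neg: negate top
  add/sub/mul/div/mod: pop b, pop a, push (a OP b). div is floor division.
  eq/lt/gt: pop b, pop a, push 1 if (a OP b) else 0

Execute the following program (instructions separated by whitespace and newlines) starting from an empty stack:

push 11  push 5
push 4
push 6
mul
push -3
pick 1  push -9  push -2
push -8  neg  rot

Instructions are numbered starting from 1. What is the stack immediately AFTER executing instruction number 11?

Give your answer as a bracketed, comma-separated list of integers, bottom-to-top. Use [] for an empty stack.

Step 1 ('push 11'): [11]
Step 2 ('push 5'): [11, 5]
Step 3 ('push 4'): [11, 5, 4]
Step 4 ('push 6'): [11, 5, 4, 6]
Step 5 ('mul'): [11, 5, 24]
Step 6 ('push -3'): [11, 5, 24, -3]
Step 7 ('pick 1'): [11, 5, 24, -3, 24]
Step 8 ('push -9'): [11, 5, 24, -3, 24, -9]
Step 9 ('push -2'): [11, 5, 24, -3, 24, -9, -2]
Step 10 ('push -8'): [11, 5, 24, -3, 24, -9, -2, -8]
Step 11 ('neg'): [11, 5, 24, -3, 24, -9, -2, 8]

Answer: [11, 5, 24, -3, 24, -9, -2, 8]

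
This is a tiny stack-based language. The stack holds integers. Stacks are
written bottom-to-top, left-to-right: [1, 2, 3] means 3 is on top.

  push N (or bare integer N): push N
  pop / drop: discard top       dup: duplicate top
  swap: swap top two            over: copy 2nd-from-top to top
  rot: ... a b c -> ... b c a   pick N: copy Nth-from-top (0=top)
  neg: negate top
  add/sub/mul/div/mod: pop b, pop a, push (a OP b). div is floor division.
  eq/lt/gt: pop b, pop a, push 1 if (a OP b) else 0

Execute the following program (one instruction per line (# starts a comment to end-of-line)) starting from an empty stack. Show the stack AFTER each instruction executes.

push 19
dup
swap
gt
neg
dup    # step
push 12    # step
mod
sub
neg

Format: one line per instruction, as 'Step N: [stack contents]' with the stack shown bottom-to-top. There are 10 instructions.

Step 1: [19]
Step 2: [19, 19]
Step 3: [19, 19]
Step 4: [0]
Step 5: [0]
Step 6: [0, 0]
Step 7: [0, 0, 12]
Step 8: [0, 0]
Step 9: [0]
Step 10: [0]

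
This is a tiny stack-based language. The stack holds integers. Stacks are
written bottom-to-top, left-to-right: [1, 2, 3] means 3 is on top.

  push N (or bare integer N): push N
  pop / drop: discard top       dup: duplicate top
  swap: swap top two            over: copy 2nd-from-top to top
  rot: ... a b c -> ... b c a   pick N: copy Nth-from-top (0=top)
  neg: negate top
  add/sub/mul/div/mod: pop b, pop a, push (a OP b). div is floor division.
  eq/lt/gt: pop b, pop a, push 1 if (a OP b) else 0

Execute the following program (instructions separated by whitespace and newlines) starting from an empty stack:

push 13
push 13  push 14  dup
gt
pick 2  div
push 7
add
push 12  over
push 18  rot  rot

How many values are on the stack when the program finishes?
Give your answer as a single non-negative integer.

After 'push 13': stack = [13] (depth 1)
After 'push 13': stack = [13, 13] (depth 2)
After 'push 14': stack = [13, 13, 14] (depth 3)
After 'dup': stack = [13, 13, 14, 14] (depth 4)
After 'gt': stack = [13, 13, 0] (depth 3)
After 'pick 2': stack = [13, 13, 0, 13] (depth 4)
After 'div': stack = [13, 13, 0] (depth 3)
After 'push 7': stack = [13, 13, 0, 7] (depth 4)
After 'add': stack = [13, 13, 7] (depth 3)
After 'push 12': stack = [13, 13, 7, 12] (depth 4)
After 'over': stack = [13, 13, 7, 12, 7] (depth 5)
After 'push 18': stack = [13, 13, 7, 12, 7, 18] (depth 6)
After 'rot': stack = [13, 13, 7, 7, 18, 12] (depth 6)
After 'rot': stack = [13, 13, 7, 18, 12, 7] (depth 6)

Answer: 6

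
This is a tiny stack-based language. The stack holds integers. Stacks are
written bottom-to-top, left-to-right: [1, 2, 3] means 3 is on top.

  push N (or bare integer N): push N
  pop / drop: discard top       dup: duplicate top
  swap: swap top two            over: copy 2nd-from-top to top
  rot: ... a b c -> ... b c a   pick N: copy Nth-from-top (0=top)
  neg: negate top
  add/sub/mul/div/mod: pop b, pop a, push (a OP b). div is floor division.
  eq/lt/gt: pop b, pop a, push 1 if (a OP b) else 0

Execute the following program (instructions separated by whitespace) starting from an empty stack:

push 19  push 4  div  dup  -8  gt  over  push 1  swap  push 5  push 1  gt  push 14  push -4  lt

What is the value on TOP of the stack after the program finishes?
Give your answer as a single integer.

After 'push 19': [19]
After 'push 4': [19, 4]
After 'div': [4]
After 'dup': [4, 4]
After 'push -8': [4, 4, -8]
After 'gt': [4, 1]
After 'over': [4, 1, 4]
After 'push 1': [4, 1, 4, 1]
After 'swap': [4, 1, 1, 4]
After 'push 5': [4, 1, 1, 4, 5]
After 'push 1': [4, 1, 1, 4, 5, 1]
After 'gt': [4, 1, 1, 4, 1]
After 'push 14': [4, 1, 1, 4, 1, 14]
After 'push -4': [4, 1, 1, 4, 1, 14, -4]
After 'lt': [4, 1, 1, 4, 1, 0]

Answer: 0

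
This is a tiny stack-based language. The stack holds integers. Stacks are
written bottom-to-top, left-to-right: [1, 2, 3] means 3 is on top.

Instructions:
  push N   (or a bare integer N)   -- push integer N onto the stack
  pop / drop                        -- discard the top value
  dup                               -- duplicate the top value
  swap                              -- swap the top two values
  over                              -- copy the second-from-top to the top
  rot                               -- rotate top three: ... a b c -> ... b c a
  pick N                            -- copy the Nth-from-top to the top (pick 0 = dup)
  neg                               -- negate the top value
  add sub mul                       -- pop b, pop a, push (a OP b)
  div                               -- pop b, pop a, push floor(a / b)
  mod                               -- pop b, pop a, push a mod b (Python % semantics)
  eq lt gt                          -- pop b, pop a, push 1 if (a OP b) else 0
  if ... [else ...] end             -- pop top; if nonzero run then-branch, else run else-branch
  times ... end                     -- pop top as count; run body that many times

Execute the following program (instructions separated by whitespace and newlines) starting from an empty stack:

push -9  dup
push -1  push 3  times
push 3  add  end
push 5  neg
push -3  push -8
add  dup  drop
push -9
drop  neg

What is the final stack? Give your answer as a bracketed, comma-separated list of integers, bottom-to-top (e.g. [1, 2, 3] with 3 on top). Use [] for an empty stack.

After 'push -9': [-9]
After 'dup': [-9, -9]
After 'push -1': [-9, -9, -1]
After 'push 3': [-9, -9, -1, 3]
After 'times': [-9, -9, -1]
After 'push 3': [-9, -9, -1, 3]
After 'add': [-9, -9, 2]
After 'push 3': [-9, -9, 2, 3]
After 'add': [-9, -9, 5]
After 'push 3': [-9, -9, 5, 3]
After 'add': [-9, -9, 8]
After 'push 5': [-9, -9, 8, 5]
After 'neg': [-9, -9, 8, -5]
After 'push -3': [-9, -9, 8, -5, -3]
After 'push -8': [-9, -9, 8, -5, -3, -8]
After 'add': [-9, -9, 8, -5, -11]
After 'dup': [-9, -9, 8, -5, -11, -11]
After 'drop': [-9, -9, 8, -5, -11]
After 'push -9': [-9, -9, 8, -5, -11, -9]
After 'drop': [-9, -9, 8, -5, -11]
After 'neg': [-9, -9, 8, -5, 11]

Answer: [-9, -9, 8, -5, 11]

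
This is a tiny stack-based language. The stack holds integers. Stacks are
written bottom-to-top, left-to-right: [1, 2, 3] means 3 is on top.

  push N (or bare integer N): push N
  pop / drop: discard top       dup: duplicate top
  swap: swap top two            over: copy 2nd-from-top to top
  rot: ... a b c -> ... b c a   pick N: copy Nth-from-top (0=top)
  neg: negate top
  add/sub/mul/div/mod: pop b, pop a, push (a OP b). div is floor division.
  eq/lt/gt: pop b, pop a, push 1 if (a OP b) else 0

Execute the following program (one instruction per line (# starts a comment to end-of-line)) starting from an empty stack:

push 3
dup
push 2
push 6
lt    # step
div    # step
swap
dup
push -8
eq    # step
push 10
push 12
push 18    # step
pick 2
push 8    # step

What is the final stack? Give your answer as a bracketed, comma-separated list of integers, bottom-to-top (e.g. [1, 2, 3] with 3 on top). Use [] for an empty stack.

Answer: [3, 3, 0, 10, 12, 18, 10, 8]

Derivation:
After 'push 3': [3]
After 'dup': [3, 3]
After 'push 2': [3, 3, 2]
After 'push 6': [3, 3, 2, 6]
After 'lt': [3, 3, 1]
After 'div': [3, 3]
After 'swap': [3, 3]
After 'dup': [3, 3, 3]
After 'push -8': [3, 3, 3, -8]
After 'eq': [3, 3, 0]
After 'push 10': [3, 3, 0, 10]
After 'push 12': [3, 3, 0, 10, 12]
After 'push 18': [3, 3, 0, 10, 12, 18]
After 'pick 2': [3, 3, 0, 10, 12, 18, 10]
After 'push 8': [3, 3, 0, 10, 12, 18, 10, 8]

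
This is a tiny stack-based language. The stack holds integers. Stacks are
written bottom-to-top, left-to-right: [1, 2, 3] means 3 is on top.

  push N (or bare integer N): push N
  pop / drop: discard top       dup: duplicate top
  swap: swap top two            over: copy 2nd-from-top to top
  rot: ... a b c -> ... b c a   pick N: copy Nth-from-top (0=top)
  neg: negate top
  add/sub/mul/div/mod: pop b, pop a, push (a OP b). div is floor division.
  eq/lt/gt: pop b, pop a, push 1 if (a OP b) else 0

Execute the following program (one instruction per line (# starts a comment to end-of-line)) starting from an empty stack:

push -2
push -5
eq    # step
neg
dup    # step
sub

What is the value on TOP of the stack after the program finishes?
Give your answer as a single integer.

After 'push -2': [-2]
After 'push -5': [-2, -5]
After 'eq': [0]
After 'neg': [0]
After 'dup': [0, 0]
After 'sub': [0]

Answer: 0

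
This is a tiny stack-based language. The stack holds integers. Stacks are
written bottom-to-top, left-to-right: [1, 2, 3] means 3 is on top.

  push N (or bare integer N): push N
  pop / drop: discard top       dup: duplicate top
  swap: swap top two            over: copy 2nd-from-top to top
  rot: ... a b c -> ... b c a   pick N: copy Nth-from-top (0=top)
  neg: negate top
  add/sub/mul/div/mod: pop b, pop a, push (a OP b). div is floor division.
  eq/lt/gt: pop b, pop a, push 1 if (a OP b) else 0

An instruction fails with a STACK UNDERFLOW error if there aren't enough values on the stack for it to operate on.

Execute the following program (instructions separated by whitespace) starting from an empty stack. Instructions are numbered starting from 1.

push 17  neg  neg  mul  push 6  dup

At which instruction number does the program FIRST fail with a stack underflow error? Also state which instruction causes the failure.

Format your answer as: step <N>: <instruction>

Step 1 ('push 17'): stack = [17], depth = 1
Step 2 ('neg'): stack = [-17], depth = 1
Step 3 ('neg'): stack = [17], depth = 1
Step 4 ('mul'): needs 2 value(s) but depth is 1 — STACK UNDERFLOW

Answer: step 4: mul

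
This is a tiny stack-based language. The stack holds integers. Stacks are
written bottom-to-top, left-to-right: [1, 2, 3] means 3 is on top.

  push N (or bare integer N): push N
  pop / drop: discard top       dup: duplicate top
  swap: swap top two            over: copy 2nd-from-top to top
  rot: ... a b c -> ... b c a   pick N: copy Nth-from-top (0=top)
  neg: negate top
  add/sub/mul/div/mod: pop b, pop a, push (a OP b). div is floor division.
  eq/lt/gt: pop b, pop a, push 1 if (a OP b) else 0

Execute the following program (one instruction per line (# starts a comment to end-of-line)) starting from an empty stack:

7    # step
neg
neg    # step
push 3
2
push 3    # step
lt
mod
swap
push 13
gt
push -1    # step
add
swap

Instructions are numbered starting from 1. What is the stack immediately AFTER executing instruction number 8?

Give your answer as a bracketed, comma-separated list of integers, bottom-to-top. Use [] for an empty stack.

Answer: [7, 0]

Derivation:
Step 1 ('7'): [7]
Step 2 ('neg'): [-7]
Step 3 ('neg'): [7]
Step 4 ('push 3'): [7, 3]
Step 5 ('2'): [7, 3, 2]
Step 6 ('push 3'): [7, 3, 2, 3]
Step 7 ('lt'): [7, 3, 1]
Step 8 ('mod'): [7, 0]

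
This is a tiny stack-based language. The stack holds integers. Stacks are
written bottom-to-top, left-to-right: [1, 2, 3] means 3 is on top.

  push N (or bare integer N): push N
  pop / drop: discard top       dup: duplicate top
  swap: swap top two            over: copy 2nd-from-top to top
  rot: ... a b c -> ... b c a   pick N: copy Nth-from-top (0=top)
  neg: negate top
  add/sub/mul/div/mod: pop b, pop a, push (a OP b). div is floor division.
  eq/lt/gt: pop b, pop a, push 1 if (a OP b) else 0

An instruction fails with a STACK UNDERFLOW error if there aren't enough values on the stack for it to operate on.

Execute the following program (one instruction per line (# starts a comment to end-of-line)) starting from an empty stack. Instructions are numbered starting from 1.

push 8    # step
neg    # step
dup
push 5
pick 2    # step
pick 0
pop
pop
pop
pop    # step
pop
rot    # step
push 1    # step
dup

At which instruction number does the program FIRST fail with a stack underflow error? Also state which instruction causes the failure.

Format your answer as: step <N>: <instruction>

Answer: step 12: rot

Derivation:
Step 1 ('push 8'): stack = [8], depth = 1
Step 2 ('neg'): stack = [-8], depth = 1
Step 3 ('dup'): stack = [-8, -8], depth = 2
Step 4 ('push 5'): stack = [-8, -8, 5], depth = 3
Step 5 ('pick 2'): stack = [-8, -8, 5, -8], depth = 4
Step 6 ('pick 0'): stack = [-8, -8, 5, -8, -8], depth = 5
Step 7 ('pop'): stack = [-8, -8, 5, -8], depth = 4
Step 8 ('pop'): stack = [-8, -8, 5], depth = 3
Step 9 ('pop'): stack = [-8, -8], depth = 2
Step 10 ('pop'): stack = [-8], depth = 1
Step 11 ('pop'): stack = [], depth = 0
Step 12 ('rot'): needs 3 value(s) but depth is 0 — STACK UNDERFLOW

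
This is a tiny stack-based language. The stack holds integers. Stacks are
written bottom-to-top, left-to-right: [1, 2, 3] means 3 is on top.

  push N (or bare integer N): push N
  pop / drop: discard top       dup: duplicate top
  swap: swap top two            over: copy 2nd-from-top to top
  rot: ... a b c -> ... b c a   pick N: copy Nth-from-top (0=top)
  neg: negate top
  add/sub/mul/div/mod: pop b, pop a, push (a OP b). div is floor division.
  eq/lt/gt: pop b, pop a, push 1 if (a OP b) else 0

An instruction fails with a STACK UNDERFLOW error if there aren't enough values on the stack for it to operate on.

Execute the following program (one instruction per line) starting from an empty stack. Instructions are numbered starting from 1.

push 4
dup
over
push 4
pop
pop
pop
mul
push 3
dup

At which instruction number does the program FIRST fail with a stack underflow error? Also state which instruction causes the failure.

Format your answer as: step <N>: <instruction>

Answer: step 8: mul

Derivation:
Step 1 ('push 4'): stack = [4], depth = 1
Step 2 ('dup'): stack = [4, 4], depth = 2
Step 3 ('over'): stack = [4, 4, 4], depth = 3
Step 4 ('push 4'): stack = [4, 4, 4, 4], depth = 4
Step 5 ('pop'): stack = [4, 4, 4], depth = 3
Step 6 ('pop'): stack = [4, 4], depth = 2
Step 7 ('pop'): stack = [4], depth = 1
Step 8 ('mul'): needs 2 value(s) but depth is 1 — STACK UNDERFLOW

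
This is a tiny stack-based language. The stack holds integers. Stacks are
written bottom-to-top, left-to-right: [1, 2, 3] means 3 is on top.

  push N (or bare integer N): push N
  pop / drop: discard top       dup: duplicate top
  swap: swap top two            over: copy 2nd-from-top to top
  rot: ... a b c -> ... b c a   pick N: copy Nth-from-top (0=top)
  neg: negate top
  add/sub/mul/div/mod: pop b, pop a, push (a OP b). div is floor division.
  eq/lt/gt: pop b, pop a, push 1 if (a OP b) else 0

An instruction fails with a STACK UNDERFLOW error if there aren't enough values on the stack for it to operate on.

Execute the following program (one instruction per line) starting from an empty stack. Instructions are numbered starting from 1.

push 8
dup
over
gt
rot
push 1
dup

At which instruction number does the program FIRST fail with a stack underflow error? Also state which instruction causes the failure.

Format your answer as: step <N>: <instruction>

Step 1 ('push 8'): stack = [8], depth = 1
Step 2 ('dup'): stack = [8, 8], depth = 2
Step 3 ('over'): stack = [8, 8, 8], depth = 3
Step 4 ('gt'): stack = [8, 0], depth = 2
Step 5 ('rot'): needs 3 value(s) but depth is 2 — STACK UNDERFLOW

Answer: step 5: rot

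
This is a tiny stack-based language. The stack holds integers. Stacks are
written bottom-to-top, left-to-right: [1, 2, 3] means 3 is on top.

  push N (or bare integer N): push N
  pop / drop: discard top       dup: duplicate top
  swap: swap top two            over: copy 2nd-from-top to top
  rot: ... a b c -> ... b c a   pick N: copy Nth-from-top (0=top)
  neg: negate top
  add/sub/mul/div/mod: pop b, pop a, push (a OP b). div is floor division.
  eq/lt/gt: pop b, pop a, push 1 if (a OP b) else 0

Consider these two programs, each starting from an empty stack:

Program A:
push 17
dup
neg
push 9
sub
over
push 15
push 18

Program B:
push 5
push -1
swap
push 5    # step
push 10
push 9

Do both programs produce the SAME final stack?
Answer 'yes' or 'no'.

Answer: no

Derivation:
Program A trace:
  After 'push 17': [17]
  After 'dup': [17, 17]
  After 'neg': [17, -17]
  After 'push 9': [17, -17, 9]
  After 'sub': [17, -26]
  After 'over': [17, -26, 17]
  After 'push 15': [17, -26, 17, 15]
  After 'push 18': [17, -26, 17, 15, 18]
Program A final stack: [17, -26, 17, 15, 18]

Program B trace:
  After 'push 5': [5]
  After 'push -1': [5, -1]
  After 'swap': [-1, 5]
  After 'push 5': [-1, 5, 5]
  After 'push 10': [-1, 5, 5, 10]
  After 'push 9': [-1, 5, 5, 10, 9]
Program B final stack: [-1, 5, 5, 10, 9]
Same: no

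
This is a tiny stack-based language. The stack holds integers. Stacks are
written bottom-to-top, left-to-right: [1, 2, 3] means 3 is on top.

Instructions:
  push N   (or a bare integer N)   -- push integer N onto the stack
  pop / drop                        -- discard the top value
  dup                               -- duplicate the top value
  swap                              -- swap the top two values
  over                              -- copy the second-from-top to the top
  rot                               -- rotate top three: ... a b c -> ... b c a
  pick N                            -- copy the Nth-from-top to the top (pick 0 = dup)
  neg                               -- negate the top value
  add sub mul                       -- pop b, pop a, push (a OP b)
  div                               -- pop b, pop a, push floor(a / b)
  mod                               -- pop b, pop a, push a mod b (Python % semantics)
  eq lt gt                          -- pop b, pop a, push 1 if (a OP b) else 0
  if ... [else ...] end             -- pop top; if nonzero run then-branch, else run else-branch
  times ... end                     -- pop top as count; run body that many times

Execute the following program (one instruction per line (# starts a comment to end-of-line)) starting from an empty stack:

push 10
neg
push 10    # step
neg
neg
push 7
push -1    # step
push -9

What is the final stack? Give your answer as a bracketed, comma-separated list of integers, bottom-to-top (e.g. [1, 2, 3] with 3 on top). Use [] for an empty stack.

After 'push 10': [10]
After 'neg': [-10]
After 'push 10': [-10, 10]
After 'neg': [-10, -10]
After 'neg': [-10, 10]
After 'push 7': [-10, 10, 7]
After 'push -1': [-10, 10, 7, -1]
After 'push -9': [-10, 10, 7, -1, -9]

Answer: [-10, 10, 7, -1, -9]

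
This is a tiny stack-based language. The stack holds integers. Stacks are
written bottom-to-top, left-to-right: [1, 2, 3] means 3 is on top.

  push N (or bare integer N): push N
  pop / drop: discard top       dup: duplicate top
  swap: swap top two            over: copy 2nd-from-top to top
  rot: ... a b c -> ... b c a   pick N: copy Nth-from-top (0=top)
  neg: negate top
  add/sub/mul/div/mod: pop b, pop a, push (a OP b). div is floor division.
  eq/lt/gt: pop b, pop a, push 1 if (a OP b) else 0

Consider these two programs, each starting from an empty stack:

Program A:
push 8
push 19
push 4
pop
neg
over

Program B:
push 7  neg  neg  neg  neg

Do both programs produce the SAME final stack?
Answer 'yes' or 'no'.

Answer: no

Derivation:
Program A trace:
  After 'push 8': [8]
  After 'push 19': [8, 19]
  After 'push 4': [8, 19, 4]
  After 'pop': [8, 19]
  After 'neg': [8, -19]
  After 'over': [8, -19, 8]
Program A final stack: [8, -19, 8]

Program B trace:
  After 'push 7': [7]
  After 'neg': [-7]
  After 'neg': [7]
  After 'neg': [-7]
  After 'neg': [7]
Program B final stack: [7]
Same: no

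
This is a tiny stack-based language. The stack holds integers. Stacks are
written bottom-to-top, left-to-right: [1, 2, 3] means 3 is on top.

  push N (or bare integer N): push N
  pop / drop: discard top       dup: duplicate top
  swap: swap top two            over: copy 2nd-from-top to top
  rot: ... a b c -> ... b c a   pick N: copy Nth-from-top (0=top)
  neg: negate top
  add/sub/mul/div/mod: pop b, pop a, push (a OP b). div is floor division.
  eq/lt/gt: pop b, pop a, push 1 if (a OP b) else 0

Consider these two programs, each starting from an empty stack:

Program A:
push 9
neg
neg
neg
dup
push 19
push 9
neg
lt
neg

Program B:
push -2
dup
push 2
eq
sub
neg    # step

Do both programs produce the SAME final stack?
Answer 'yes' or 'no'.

Answer: no

Derivation:
Program A trace:
  After 'push 9': [9]
  After 'neg': [-9]
  After 'neg': [9]
  After 'neg': [-9]
  After 'dup': [-9, -9]
  After 'push 19': [-9, -9, 19]
  After 'push 9': [-9, -9, 19, 9]
  After 'neg': [-9, -9, 19, -9]
  After 'lt': [-9, -9, 0]
  After 'neg': [-9, -9, 0]
Program A final stack: [-9, -9, 0]

Program B trace:
  After 'push -2': [-2]
  After 'dup': [-2, -2]
  After 'push 2': [-2, -2, 2]
  After 'eq': [-2, 0]
  After 'sub': [-2]
  After 'neg': [2]
Program B final stack: [2]
Same: no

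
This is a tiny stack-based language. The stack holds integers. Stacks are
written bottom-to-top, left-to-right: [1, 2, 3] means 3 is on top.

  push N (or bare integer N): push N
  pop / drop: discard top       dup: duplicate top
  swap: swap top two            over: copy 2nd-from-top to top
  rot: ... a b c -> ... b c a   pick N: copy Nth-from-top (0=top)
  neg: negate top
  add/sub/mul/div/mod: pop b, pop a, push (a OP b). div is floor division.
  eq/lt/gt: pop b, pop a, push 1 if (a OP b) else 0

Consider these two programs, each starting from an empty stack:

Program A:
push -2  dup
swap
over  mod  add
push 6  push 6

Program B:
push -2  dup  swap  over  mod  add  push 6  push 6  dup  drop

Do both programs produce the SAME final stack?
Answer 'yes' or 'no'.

Answer: yes

Derivation:
Program A trace:
  After 'push -2': [-2]
  After 'dup': [-2, -2]
  After 'swap': [-2, -2]
  After 'over': [-2, -2, -2]
  After 'mod': [-2, 0]
  After 'add': [-2]
  After 'push 6': [-2, 6]
  After 'push 6': [-2, 6, 6]
Program A final stack: [-2, 6, 6]

Program B trace:
  After 'push -2': [-2]
  After 'dup': [-2, -2]
  After 'swap': [-2, -2]
  After 'over': [-2, -2, -2]
  After 'mod': [-2, 0]
  After 'add': [-2]
  After 'push 6': [-2, 6]
  After 'push 6': [-2, 6, 6]
  After 'dup': [-2, 6, 6, 6]
  After 'drop': [-2, 6, 6]
Program B final stack: [-2, 6, 6]
Same: yes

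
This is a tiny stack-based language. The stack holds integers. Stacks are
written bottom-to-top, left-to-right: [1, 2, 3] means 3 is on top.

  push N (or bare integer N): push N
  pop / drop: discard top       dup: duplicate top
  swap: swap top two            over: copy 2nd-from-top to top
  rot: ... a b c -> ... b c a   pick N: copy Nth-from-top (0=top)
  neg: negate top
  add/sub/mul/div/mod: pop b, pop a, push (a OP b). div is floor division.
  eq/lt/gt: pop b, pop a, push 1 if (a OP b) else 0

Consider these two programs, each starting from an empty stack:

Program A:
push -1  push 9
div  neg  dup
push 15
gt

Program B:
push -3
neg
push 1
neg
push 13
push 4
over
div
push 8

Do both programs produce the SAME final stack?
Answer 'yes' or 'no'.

Answer: no

Derivation:
Program A trace:
  After 'push -1': [-1]
  After 'push 9': [-1, 9]
  After 'div': [-1]
  After 'neg': [1]
  After 'dup': [1, 1]
  After 'push 15': [1, 1, 15]
  After 'gt': [1, 0]
Program A final stack: [1, 0]

Program B trace:
  After 'push -3': [-3]
  After 'neg': [3]
  After 'push 1': [3, 1]
  After 'neg': [3, -1]
  After 'push 13': [3, -1, 13]
  After 'push 4': [3, -1, 13, 4]
  After 'over': [3, -1, 13, 4, 13]
  After 'div': [3, -1, 13, 0]
  After 'push 8': [3, -1, 13, 0, 8]
Program B final stack: [3, -1, 13, 0, 8]
Same: no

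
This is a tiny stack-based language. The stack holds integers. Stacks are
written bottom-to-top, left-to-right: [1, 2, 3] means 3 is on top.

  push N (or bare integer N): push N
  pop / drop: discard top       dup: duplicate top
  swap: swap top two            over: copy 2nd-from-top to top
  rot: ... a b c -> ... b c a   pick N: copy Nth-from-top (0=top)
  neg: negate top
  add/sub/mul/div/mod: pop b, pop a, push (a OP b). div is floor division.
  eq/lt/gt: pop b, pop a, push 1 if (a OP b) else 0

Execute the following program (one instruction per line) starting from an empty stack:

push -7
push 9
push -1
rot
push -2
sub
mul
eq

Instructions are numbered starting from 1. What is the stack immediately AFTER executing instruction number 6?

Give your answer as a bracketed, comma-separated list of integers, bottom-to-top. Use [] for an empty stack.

Answer: [9, -1, -5]

Derivation:
Step 1 ('push -7'): [-7]
Step 2 ('push 9'): [-7, 9]
Step 3 ('push -1'): [-7, 9, -1]
Step 4 ('rot'): [9, -1, -7]
Step 5 ('push -2'): [9, -1, -7, -2]
Step 6 ('sub'): [9, -1, -5]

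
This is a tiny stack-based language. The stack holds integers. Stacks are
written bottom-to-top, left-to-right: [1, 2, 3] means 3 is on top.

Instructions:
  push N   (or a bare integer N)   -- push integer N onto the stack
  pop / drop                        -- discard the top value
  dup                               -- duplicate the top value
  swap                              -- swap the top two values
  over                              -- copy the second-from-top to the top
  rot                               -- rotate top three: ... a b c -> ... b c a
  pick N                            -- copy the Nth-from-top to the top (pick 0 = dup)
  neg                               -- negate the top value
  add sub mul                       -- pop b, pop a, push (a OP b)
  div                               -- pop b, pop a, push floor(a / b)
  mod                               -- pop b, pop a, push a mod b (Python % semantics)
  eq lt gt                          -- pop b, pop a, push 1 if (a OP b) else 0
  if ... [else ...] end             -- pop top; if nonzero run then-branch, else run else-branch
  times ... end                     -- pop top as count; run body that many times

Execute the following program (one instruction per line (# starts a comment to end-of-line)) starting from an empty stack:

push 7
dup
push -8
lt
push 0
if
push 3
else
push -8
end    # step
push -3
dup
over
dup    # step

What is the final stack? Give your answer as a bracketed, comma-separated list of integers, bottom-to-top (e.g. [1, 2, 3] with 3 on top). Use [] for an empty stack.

After 'push 7': [7]
After 'dup': [7, 7]
After 'push -8': [7, 7, -8]
After 'lt': [7, 0]
After 'push 0': [7, 0, 0]
After 'if': [7, 0]
After 'push -8': [7, 0, -8]
After 'push -3': [7, 0, -8, -3]
After 'dup': [7, 0, -8, -3, -3]
After 'over': [7, 0, -8, -3, -3, -3]
After 'dup': [7, 0, -8, -3, -3, -3, -3]

Answer: [7, 0, -8, -3, -3, -3, -3]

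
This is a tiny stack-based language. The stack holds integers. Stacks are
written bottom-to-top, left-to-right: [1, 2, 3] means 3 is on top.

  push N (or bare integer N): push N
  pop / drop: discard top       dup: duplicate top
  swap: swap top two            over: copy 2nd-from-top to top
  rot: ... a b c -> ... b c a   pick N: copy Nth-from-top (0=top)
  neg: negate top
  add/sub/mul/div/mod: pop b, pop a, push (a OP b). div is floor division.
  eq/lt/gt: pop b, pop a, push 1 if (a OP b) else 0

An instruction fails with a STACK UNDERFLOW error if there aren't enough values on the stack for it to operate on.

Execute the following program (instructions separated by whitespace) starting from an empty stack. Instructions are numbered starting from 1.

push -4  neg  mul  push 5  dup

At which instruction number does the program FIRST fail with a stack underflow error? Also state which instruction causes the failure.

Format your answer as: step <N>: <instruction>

Step 1 ('push -4'): stack = [-4], depth = 1
Step 2 ('neg'): stack = [4], depth = 1
Step 3 ('mul'): needs 2 value(s) but depth is 1 — STACK UNDERFLOW

Answer: step 3: mul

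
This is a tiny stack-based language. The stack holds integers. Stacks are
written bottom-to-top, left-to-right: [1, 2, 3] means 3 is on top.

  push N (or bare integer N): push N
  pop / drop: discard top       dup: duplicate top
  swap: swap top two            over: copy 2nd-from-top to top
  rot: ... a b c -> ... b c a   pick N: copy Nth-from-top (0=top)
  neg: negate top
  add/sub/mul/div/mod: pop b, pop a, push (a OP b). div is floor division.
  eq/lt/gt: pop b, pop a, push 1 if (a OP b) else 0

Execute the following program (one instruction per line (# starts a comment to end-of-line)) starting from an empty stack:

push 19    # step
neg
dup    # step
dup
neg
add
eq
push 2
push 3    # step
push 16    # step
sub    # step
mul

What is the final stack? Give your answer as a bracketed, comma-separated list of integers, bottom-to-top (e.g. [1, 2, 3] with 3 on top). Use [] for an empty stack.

After 'push 19': [19]
After 'neg': [-19]
After 'dup': [-19, -19]
After 'dup': [-19, -19, -19]
After 'neg': [-19, -19, 19]
After 'add': [-19, 0]
After 'eq': [0]
After 'push 2': [0, 2]
After 'push 3': [0, 2, 3]
After 'push 16': [0, 2, 3, 16]
After 'sub': [0, 2, -13]
After 'mul': [0, -26]

Answer: [0, -26]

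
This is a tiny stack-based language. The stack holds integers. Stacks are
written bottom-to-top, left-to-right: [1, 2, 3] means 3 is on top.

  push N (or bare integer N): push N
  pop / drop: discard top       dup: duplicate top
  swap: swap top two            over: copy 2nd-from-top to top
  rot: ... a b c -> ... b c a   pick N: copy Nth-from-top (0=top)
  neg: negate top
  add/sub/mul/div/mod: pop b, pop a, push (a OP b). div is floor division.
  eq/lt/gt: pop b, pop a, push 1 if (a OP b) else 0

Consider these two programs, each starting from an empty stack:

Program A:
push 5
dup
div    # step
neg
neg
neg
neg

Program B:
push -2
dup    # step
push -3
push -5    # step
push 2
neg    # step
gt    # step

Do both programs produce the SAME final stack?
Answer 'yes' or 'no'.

Program A trace:
  After 'push 5': [5]
  After 'dup': [5, 5]
  After 'div': [1]
  After 'neg': [-1]
  After 'neg': [1]
  After 'neg': [-1]
  After 'neg': [1]
Program A final stack: [1]

Program B trace:
  After 'push -2': [-2]
  After 'dup': [-2, -2]
  After 'push -3': [-2, -2, -3]
  After 'push -5': [-2, -2, -3, -5]
  After 'push 2': [-2, -2, -3, -5, 2]
  After 'neg': [-2, -2, -3, -5, -2]
  After 'gt': [-2, -2, -3, 0]
Program B final stack: [-2, -2, -3, 0]
Same: no

Answer: no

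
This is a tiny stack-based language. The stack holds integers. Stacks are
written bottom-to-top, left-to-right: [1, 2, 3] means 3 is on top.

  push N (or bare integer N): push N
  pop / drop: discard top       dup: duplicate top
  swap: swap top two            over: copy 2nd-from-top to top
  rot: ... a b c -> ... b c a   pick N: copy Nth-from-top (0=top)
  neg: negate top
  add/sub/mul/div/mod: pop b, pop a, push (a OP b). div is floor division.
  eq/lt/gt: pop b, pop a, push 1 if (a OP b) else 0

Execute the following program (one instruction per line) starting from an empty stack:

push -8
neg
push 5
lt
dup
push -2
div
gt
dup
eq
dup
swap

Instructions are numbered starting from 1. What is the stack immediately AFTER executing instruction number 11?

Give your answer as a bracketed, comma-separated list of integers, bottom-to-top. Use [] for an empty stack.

Answer: [1, 1]

Derivation:
Step 1 ('push -8'): [-8]
Step 2 ('neg'): [8]
Step 3 ('push 5'): [8, 5]
Step 4 ('lt'): [0]
Step 5 ('dup'): [0, 0]
Step 6 ('push -2'): [0, 0, -2]
Step 7 ('div'): [0, 0]
Step 8 ('gt'): [0]
Step 9 ('dup'): [0, 0]
Step 10 ('eq'): [1]
Step 11 ('dup'): [1, 1]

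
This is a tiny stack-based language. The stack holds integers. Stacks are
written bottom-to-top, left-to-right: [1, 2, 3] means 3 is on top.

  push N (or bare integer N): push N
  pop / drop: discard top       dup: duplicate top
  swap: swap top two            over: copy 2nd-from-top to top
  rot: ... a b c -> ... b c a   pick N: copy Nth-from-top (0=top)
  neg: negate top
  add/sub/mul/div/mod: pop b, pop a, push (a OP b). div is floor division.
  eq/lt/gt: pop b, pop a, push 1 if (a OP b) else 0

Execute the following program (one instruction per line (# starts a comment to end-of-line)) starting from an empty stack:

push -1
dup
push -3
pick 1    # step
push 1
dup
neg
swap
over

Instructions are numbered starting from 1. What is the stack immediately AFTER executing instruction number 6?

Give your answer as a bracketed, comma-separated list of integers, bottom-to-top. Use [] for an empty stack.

Answer: [-1, -1, -3, -1, 1, 1]

Derivation:
Step 1 ('push -1'): [-1]
Step 2 ('dup'): [-1, -1]
Step 3 ('push -3'): [-1, -1, -3]
Step 4 ('pick 1'): [-1, -1, -3, -1]
Step 5 ('push 1'): [-1, -1, -3, -1, 1]
Step 6 ('dup'): [-1, -1, -3, -1, 1, 1]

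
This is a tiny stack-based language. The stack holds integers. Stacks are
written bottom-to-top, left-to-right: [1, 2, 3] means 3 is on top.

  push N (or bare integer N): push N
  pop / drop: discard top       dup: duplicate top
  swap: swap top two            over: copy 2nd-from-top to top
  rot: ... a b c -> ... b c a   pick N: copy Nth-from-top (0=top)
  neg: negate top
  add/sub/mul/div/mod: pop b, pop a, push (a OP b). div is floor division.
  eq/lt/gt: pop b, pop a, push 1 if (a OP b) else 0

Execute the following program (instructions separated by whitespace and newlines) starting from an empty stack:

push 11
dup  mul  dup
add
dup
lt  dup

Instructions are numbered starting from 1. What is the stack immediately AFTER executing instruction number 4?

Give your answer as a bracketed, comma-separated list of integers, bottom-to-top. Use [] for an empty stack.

Step 1 ('push 11'): [11]
Step 2 ('dup'): [11, 11]
Step 3 ('mul'): [121]
Step 4 ('dup'): [121, 121]

Answer: [121, 121]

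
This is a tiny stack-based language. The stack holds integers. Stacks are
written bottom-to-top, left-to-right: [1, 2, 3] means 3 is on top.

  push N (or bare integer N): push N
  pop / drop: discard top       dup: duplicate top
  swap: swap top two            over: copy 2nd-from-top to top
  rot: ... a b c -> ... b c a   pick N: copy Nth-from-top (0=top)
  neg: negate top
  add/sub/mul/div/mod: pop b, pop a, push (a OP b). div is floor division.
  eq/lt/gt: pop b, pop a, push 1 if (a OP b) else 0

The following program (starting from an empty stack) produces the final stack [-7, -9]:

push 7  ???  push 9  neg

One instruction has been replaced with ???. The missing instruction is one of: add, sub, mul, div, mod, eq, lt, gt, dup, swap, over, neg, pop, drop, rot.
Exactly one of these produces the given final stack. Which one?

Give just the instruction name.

Answer: neg

Derivation:
Stack before ???: [7]
Stack after ???:  [-7]
The instruction that transforms [7] -> [-7] is: neg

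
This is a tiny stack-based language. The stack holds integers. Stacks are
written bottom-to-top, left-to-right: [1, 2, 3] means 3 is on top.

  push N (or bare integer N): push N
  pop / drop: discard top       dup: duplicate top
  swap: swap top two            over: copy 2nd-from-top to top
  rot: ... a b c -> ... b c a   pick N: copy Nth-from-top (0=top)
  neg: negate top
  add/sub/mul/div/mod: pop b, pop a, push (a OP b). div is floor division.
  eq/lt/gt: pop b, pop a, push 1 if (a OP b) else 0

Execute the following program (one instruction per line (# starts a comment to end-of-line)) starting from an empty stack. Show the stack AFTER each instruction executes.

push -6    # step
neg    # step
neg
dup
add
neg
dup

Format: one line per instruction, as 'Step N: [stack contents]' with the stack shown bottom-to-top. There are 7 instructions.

Step 1: [-6]
Step 2: [6]
Step 3: [-6]
Step 4: [-6, -6]
Step 5: [-12]
Step 6: [12]
Step 7: [12, 12]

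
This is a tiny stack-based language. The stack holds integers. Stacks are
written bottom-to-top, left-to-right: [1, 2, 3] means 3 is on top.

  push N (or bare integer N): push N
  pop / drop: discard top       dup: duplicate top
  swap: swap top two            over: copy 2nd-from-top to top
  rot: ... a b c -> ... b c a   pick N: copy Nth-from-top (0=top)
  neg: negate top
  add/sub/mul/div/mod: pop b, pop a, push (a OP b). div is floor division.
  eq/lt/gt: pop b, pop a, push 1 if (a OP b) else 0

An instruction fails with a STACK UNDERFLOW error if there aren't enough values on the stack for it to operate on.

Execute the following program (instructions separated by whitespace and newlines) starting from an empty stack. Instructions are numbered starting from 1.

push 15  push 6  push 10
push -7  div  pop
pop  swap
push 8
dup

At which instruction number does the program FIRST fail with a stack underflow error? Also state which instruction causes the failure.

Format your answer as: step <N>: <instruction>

Step 1 ('push 15'): stack = [15], depth = 1
Step 2 ('push 6'): stack = [15, 6], depth = 2
Step 3 ('push 10'): stack = [15, 6, 10], depth = 3
Step 4 ('push -7'): stack = [15, 6, 10, -7], depth = 4
Step 5 ('div'): stack = [15, 6, -2], depth = 3
Step 6 ('pop'): stack = [15, 6], depth = 2
Step 7 ('pop'): stack = [15], depth = 1
Step 8 ('swap'): needs 2 value(s) but depth is 1 — STACK UNDERFLOW

Answer: step 8: swap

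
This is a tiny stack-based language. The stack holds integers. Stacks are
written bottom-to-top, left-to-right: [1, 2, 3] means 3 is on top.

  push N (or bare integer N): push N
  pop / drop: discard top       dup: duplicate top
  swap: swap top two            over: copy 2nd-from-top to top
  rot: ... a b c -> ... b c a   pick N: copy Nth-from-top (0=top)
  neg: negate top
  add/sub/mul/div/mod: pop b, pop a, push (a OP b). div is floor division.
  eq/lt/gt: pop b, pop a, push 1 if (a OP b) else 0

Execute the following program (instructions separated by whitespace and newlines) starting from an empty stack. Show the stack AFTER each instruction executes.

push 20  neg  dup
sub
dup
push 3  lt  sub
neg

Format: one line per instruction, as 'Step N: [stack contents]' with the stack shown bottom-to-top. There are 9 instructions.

Step 1: [20]
Step 2: [-20]
Step 3: [-20, -20]
Step 4: [0]
Step 5: [0, 0]
Step 6: [0, 0, 3]
Step 7: [0, 1]
Step 8: [-1]
Step 9: [1]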